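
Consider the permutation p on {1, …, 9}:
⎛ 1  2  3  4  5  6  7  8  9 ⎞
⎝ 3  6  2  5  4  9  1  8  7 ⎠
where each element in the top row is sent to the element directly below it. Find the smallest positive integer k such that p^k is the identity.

6

Writing p as disjoint cycles, the cycle lengths are 6, 2, 1.
The order of p is the least common multiple of its cycle lengths: lcm(6, 2) = 6.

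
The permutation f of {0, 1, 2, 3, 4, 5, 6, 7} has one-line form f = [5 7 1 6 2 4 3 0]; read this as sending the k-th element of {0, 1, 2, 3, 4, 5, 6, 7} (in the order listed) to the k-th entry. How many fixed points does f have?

0

No element satisfies f(x) = x, so there are 0 fixed points.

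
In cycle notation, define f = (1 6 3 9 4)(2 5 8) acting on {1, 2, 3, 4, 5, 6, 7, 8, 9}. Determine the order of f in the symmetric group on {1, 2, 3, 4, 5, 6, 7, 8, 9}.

The cycle type of f is (5, 3, 1).
The order is lcm(5, 3) = 15.

15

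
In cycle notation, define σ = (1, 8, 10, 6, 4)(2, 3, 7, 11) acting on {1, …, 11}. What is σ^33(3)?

3 lies in the 4-cycle (2, 3, 7, 11).
Powers repeat with period 4 on this cycle, and 33 mod 4 = 1, so σ^33(3) = σ^1(3).
Advancing 1 step from 3: 3 → 7.

7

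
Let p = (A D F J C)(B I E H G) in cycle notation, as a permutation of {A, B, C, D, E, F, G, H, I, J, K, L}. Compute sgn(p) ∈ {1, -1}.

The cycle lengths are 5, 5, 1, 1.
A cycle is odd iff its length is even; p has 0 even-length cycles, so sgn(p) = (−1)^0 and p is even.

1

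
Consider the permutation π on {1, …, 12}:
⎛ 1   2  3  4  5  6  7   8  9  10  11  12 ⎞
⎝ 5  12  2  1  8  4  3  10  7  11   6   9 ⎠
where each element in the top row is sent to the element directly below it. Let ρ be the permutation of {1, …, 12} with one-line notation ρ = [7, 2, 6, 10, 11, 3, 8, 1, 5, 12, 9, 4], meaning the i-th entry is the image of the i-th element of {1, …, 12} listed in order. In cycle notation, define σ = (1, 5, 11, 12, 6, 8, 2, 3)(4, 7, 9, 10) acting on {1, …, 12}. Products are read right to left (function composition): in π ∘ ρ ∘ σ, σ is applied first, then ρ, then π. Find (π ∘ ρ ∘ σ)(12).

(π ∘ ρ ∘ σ)(12) = π(ρ(σ(12))). σ(12) = 6, then ρ(6) = 3, then π(3) = 2, so the result is 2.

2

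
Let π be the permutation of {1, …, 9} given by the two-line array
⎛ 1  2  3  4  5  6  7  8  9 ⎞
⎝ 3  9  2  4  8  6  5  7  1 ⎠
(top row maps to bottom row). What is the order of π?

12

The disjoint-cycle form of π has cycle lengths 4, 3, 1, 1.
Since disjoint cycles commute, ord(π) = lcm(4, 3) = 12.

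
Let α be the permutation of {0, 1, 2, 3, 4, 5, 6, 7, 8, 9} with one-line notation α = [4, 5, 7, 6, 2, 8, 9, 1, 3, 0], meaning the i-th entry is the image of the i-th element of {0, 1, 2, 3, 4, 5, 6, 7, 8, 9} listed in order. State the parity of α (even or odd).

odd

In disjoint-cycle form the cycle lengths are 10.
A cycle of length ℓ contributes ℓ−1 transpositions, so α is a product of 9 transpositions — odd.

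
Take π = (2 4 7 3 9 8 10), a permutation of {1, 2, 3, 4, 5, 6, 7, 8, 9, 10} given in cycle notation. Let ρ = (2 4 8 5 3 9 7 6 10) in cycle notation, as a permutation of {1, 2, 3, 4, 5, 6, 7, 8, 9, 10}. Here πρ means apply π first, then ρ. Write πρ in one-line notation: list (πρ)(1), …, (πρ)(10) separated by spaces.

1 8 7 6 3 10 9 2 5 4

(πρ)(x) = ρ(π(x)). Computing each image: ρ(π(1)) = ρ(1) = 1, ρ(π(2)) = ρ(4) = 8, ρ(π(3)) = ρ(9) = 7, ρ(π(4)) = ρ(7) = 6, ρ(π(5)) = ρ(5) = 3, ρ(π(6)) = ρ(6) = 10, ρ(π(7)) = ρ(3) = 9, ρ(π(8)) = ρ(10) = 2, ρ(π(9)) = ρ(8) = 5, ρ(π(10)) = ρ(2) = 4.
Hence πρ = [1 8 7 6 3 10 9 2 5 4].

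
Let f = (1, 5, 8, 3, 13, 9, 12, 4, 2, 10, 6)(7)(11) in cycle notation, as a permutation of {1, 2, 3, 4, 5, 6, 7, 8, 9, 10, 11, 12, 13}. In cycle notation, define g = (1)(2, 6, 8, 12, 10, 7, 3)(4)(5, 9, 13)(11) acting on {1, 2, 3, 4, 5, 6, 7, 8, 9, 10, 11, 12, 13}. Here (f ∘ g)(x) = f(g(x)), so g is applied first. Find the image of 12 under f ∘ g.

6

First apply g: g(12) = 10, then f(10) = 6. Thus (f ∘ g)(12) = 6.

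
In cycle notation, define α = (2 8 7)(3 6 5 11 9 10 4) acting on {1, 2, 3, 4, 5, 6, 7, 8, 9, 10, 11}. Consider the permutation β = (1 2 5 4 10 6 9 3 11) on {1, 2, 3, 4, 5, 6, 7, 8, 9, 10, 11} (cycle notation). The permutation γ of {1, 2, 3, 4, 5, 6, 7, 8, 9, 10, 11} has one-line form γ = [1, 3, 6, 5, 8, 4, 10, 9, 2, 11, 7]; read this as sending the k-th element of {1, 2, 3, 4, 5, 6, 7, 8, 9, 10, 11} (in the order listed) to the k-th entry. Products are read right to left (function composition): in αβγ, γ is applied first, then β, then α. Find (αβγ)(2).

Apply the permutations in order: γ(2) = 3, then β(3) = 11, then α(11) = 9. So (αβγ)(2) = 9.

9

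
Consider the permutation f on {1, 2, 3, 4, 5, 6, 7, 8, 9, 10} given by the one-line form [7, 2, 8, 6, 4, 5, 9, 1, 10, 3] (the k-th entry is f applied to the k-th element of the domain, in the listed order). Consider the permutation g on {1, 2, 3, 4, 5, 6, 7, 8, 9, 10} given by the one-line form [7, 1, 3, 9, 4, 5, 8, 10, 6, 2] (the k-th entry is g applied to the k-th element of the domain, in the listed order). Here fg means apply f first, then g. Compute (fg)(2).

(fg)(2) = g(f(2)). f(2) = 2, then g(2) = 1. So (fg)(2) = 1.

1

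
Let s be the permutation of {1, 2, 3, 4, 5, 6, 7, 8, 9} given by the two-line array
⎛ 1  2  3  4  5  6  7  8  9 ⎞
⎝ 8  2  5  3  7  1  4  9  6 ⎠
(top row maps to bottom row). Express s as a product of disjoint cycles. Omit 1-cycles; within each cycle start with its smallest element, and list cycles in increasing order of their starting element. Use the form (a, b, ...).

(1, 8, 9, 6)(3, 5, 7, 4)

From 1: 1 → 8 → 9 → 6 → 1, closing the cycle (1, 8, 9, 6).
Repeating from the next unused element and collecting all non-trivial cycles gives (1, 8, 9, 6)(3, 5, 7, 4).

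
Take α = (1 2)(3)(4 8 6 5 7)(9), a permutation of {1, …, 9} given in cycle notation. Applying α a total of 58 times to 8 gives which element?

7

8 lies in the 5-cycle (4 8 6 5 7).
Since the cycle has length 5, α^58 acts on it the same as α^3 (58 mod 5 = 3).
Advancing 3 steps from 8: 8 → 6 → 5 → 7.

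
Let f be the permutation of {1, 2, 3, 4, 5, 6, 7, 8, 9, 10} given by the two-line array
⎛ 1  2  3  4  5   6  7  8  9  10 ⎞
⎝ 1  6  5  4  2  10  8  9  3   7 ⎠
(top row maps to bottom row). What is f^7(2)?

Tracing 2 → 6 → … returns to 2 after 8 steps, so 2 lies in an 8-cycle (2, 6, 10, 7, 8, 9, 3, 5).
Advancing 7 steps from 2: 2 → 6 → 10 → 7 → 8 → 9 → 3 → 5.

5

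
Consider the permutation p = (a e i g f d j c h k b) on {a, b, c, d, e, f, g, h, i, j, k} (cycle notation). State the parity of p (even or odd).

The cycle lengths are 11.
A cycle is odd iff its length is even; p has 0 even-length cycles, so sgn(p) = (−1)^0 and p is even.

even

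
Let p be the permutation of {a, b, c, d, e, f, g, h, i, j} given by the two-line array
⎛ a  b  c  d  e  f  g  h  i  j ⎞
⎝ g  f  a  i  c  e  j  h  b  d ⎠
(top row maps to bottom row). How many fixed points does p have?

1

The fixed points (elements with p(x) = x) are {h}, so there is 1.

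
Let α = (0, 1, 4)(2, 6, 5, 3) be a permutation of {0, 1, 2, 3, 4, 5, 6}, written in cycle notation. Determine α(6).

5

In the cycle (2, 6, 5, 3), 6 is followed by 5, so α(6) = 5.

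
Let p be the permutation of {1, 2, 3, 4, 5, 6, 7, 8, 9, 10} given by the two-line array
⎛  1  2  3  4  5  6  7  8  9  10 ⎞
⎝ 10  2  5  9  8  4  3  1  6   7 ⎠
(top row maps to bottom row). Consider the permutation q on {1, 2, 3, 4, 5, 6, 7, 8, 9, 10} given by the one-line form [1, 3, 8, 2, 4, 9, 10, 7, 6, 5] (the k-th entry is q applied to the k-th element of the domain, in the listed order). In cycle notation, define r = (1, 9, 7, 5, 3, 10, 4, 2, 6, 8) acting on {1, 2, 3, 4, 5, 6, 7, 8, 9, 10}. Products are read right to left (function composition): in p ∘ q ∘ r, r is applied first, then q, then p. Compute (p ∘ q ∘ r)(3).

(p ∘ q ∘ r)(3) = p(q(r(3))). r(3) = 10, then q(10) = 5, then p(5) = 8, so the result is 8.

8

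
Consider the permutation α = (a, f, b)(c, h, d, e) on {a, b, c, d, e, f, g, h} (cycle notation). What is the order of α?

The cycle type of α is (4, 3, 1).
The order is lcm(4, 3) = 12.

12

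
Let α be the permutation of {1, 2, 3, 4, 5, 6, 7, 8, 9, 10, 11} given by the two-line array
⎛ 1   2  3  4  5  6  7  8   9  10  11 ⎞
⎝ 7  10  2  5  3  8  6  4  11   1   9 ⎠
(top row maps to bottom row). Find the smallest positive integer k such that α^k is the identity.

18

Decomposing into disjoint cycles gives cycle lengths 9, 2.
The order is lcm(9, 2) = 18.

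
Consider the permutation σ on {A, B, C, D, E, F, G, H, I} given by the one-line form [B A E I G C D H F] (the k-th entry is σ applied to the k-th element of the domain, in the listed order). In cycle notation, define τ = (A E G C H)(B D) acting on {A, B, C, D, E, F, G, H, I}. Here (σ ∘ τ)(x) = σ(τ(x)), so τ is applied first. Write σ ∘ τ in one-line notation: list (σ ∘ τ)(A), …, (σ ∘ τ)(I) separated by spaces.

G I H A D C E B F

(σ ∘ τ)(x) = σ(τ(x)). Computing each image: σ(τ(A)) = σ(E) = G, σ(τ(B)) = σ(D) = I, σ(τ(C)) = σ(H) = H, σ(τ(D)) = σ(B) = A, σ(τ(E)) = σ(G) = D, σ(τ(F)) = σ(F) = C, σ(τ(G)) = σ(C) = E, σ(τ(H)) = σ(A) = B, σ(τ(I)) = σ(I) = F.
Hence σ ∘ τ = [G I H A D C E B F].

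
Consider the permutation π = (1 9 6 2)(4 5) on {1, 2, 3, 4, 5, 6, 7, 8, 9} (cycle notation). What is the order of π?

4

The cycle type of π is (4, 2, 1, 1, 1).
The order is lcm(4, 2) = 4.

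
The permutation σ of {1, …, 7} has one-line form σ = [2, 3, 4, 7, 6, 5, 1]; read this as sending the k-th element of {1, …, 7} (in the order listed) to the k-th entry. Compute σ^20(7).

Tracing 7 → 1 → … returns to 7 after 5 steps, so 7 lies in a 5-cycle (1 2 3 4 7).
Powers repeat with period 5 on this cycle, and 20 mod 5 = 0, so σ^20(7) = σ^0(7).
So σ^20(7) = 7.

7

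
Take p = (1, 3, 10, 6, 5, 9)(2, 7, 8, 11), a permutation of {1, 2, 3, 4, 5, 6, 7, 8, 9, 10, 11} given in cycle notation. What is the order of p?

The disjoint cycles have lengths 6, 4, 1.
The order of p is the least common multiple of its cycle lengths: lcm(6, 4) = 12.

12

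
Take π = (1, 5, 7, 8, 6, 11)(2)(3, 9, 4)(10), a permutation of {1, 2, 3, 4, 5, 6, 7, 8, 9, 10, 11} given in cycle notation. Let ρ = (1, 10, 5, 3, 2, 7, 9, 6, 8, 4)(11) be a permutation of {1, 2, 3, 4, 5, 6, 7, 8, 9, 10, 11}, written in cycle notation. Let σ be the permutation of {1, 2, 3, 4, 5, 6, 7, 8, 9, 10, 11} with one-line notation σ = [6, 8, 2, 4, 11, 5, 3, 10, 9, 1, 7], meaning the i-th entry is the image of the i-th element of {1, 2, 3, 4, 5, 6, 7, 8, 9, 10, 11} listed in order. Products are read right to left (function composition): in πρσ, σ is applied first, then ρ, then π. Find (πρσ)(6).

9

Chase 6: σ(6) = 5; ρ(5) = 3; π(3) = 9. Hence (πρσ)(6) = 9.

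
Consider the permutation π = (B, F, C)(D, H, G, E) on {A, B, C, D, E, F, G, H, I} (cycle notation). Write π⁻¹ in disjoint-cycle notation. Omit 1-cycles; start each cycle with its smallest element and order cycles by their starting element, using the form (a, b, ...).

The inverse reverses each cycle.
Reversing each cycle of π and rotating so the smallest element leads gives (B, C, F)(D, E, G, H).

(B, C, F)(D, E, G, H)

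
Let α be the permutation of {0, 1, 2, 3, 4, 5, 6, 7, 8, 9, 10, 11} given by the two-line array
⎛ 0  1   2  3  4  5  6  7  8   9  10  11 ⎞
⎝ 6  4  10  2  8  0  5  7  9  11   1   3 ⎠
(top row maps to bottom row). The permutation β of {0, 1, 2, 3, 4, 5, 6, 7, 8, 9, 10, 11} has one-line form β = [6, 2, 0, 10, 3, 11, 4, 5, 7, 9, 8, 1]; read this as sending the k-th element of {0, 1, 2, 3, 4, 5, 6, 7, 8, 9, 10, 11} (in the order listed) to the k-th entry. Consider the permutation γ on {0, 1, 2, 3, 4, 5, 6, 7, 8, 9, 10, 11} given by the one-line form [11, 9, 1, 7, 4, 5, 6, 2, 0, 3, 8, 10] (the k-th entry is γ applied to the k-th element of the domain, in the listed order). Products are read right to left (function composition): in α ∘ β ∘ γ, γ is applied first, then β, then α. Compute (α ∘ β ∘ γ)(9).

Apply the permutations in order: γ(9) = 3, then β(3) = 10, then α(10) = 1. So (α ∘ β ∘ γ)(9) = 1.

1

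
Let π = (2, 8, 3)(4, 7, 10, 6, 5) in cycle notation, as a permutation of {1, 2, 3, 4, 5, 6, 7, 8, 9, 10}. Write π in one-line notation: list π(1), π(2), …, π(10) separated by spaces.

1 8 2 7 4 5 10 3 9 6

Each element maps to the next entry in its cycle (wrapping to the front): 1→1, 2→8, 3→2, 4→7, 5→4, 6→5, 7→10, 8→3, 9→9, 10→6.
So the one-line form is 1 8 2 7 4 5 10 3 9 6.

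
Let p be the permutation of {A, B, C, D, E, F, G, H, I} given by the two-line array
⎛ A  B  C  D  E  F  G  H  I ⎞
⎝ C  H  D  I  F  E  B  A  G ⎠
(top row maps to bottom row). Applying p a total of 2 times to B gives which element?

Tracing B → H → … returns to B after 7 steps, so B lies in a 7-cycle (A C D I G B H).
Stepping 2 places around the cycle: B → H → A.

A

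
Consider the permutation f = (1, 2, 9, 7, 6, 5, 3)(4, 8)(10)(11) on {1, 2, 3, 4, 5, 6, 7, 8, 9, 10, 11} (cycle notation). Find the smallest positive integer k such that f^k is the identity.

14

The cycle type of f is (7, 2, 1, 1).
Since disjoint cycles commute, ord(f) = lcm(7, 2) = 14.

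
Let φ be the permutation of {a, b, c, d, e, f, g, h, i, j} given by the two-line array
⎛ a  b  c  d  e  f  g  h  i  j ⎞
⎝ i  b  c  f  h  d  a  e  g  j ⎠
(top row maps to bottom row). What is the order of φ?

Decomposing into disjoint cycles gives cycle lengths 3, 2, 2, 1, 1, 1.
The order of φ is the least common multiple of its cycle lengths: lcm(3, 2, 2) = 6.

6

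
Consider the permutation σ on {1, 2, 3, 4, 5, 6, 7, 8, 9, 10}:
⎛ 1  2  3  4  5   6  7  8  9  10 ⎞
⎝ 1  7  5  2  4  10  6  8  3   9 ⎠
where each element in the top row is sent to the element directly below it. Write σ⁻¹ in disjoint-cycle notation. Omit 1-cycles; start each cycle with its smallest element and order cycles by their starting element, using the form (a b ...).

The cycle decomposition of σ is (2 7 6 10 9 3 5 4).
The inverse reverses every cycle; in canonical form, σ⁻¹ = (2 4 5 3 9 10 6 7).

(2 4 5 3 9 10 6 7)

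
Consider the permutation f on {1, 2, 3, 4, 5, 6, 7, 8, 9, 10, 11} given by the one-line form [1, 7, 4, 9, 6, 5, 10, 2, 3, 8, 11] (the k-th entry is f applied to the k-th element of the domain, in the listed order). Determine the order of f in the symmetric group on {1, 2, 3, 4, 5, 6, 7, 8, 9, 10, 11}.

12

Decomposing into disjoint cycles gives cycle lengths 4, 3, 2, 1, 1.
The order of f is the least common multiple of its cycle lengths: lcm(4, 3, 2) = 12.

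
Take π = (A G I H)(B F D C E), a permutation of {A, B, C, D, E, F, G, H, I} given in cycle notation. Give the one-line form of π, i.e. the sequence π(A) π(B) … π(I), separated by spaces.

Each element maps to the next entry in its cycle (wrapping to the front): A→G, B→F, C→E, D→C, E→B, F→D, G→I, H→A, I→H.
So the one-line form is G F E C B D I A H.

G F E C B D I A H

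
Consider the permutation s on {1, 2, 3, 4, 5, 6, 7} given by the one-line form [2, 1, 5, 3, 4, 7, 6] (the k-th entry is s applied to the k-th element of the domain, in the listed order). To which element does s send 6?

6 is element number 6 of the domain, and entry number 6 of the one-line form is 7, so s(6) = 7.

7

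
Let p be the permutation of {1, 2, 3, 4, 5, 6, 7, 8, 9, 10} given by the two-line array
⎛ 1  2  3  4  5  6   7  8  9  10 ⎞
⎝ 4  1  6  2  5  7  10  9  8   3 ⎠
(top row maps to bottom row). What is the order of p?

12

The disjoint-cycle form of p has cycle lengths 4, 3, 2, 1.
The order is lcm(4, 3, 2) = 12.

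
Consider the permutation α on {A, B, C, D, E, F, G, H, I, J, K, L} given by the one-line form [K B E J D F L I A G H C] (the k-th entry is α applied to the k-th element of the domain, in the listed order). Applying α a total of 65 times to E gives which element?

Tracing E → D → … returns to E after 6 steps, so E lies in a 6-cycle (C, E, D, J, G, L).
Since the cycle has length 6, α^65 acts on it the same as α^5 (65 mod 6 = 5).
Advancing 5 steps from E: E → D → J → G → L → C.

C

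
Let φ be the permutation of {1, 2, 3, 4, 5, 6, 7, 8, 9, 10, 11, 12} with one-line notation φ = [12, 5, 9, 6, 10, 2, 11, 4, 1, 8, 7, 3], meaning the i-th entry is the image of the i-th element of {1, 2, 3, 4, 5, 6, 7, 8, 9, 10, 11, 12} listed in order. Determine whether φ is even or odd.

odd

In disjoint-cycle form the cycle lengths are 6, 4, 2.
A cycle of length ℓ contributes ℓ−1 transpositions, so φ is a product of 5 + 3 + 1 = 9 transpositions — odd.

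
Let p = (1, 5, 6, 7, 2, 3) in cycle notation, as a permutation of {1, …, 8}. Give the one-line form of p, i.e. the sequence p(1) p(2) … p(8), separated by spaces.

5 3 1 4 6 7 2 8

Each element maps to the next entry in its cycle (wrapping to the front): 1→5, 2→3, 3→1, 4→4, 5→6, 6→7, 7→2, 8→8.
So the one-line form is 5 3 1 4 6 7 2 8.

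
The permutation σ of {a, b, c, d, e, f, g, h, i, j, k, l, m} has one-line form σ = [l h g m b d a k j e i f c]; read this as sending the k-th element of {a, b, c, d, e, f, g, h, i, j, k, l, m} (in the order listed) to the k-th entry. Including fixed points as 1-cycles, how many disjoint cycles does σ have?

The cycle decomposition is (a l f d m c g)(b h k i j e), which has 2 cycles (counting 1-cycles).

2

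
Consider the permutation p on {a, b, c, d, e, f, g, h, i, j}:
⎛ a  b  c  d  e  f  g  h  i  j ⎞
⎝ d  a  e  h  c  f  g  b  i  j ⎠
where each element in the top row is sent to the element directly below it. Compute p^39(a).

b

Tracing a → d → … returns to a after 4 steps, so a lies in a 4-cycle (a, d, h, b).
Since the cycle has length 4, p^39 acts on it the same as p^3 (39 mod 4 = 3).
Stepping 3 places around the cycle: a → d → h → b.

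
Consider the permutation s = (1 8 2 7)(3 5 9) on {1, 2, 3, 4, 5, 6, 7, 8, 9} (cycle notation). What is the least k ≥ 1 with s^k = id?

The disjoint cycles have lengths 4, 3, 1, 1.
The order of s is the least common multiple of its cycle lengths: lcm(4, 3) = 12.

12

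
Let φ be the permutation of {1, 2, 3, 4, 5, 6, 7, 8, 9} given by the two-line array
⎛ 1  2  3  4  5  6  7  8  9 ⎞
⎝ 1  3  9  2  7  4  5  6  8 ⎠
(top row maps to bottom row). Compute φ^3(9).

Tracing 9 → 8 → … returns to 9 after 6 steps, so 9 lies in a 6-cycle (2 3 9 8 6 4).
Stepping 3 places around the cycle: 9 → 8 → 6 → 4.

4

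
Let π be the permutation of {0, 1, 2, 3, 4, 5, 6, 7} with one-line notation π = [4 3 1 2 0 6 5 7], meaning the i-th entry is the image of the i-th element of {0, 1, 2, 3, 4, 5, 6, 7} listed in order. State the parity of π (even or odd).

In disjoint-cycle form the cycle lengths are 3, 2, 2, 1.
A cycle is odd iff its length is even; π has 2 even-length cycles, so sgn(π) = (−1)^2 and π is even.

even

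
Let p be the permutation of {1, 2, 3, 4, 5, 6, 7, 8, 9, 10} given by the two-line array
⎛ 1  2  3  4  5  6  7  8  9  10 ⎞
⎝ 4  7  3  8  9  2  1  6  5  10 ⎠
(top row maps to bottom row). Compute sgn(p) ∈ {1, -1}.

In disjoint-cycle form the cycle lengths are 6, 2, 1, 1.
A cycle is odd iff its length is even; p has 2 even-length cycles, so sgn(p) = (−1)^2 and p is even.

1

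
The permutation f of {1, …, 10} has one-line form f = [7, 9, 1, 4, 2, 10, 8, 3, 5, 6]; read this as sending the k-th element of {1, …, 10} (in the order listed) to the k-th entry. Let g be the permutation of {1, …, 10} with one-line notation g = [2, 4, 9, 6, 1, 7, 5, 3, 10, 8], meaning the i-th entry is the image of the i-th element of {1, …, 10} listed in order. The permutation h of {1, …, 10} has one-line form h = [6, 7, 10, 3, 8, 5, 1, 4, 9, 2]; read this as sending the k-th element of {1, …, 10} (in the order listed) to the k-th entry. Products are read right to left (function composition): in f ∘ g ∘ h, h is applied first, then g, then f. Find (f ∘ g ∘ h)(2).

2

(f ∘ g ∘ h)(2) = f(g(h(2))). h(2) = 7, then g(7) = 5, then f(5) = 2, so the result is 2.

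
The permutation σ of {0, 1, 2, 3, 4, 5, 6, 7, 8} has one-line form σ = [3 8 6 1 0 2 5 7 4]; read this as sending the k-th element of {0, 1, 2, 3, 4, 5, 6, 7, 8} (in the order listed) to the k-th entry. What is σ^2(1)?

Tracing 1 → 8 → … returns to 1 after 5 steps, so 1 lies in a 5-cycle (0, 3, 1, 8, 4).
Stepping 2 places around the cycle: 1 → 8 → 4.

4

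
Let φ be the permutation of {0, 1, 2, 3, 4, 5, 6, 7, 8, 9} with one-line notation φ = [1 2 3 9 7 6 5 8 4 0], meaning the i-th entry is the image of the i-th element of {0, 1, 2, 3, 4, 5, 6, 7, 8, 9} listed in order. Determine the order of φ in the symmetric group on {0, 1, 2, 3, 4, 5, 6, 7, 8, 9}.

30

Writing φ as disjoint cycles, the cycle lengths are 5, 3, 2.
The order of φ is the least common multiple of its cycle lengths: lcm(5, 3, 2) = 30.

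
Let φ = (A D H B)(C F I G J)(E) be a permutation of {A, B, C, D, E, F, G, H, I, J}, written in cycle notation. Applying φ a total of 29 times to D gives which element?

H

D lies in the 4-cycle (A D H B).
Powers repeat with period 4 on this cycle, and 29 mod 4 = 1, so φ^29(D) = φ^1(D).
Stepping 1 place around the cycle: D → H.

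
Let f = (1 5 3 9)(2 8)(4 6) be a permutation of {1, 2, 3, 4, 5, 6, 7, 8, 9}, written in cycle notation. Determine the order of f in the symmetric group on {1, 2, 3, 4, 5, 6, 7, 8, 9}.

4

The cycle type of f is (4, 2, 2, 1).
The order is lcm(4, 2, 2) = 4.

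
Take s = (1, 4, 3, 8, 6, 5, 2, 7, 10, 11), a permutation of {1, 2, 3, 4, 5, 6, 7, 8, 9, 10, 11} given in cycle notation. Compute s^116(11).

11 lies in the 10-cycle (1, 4, 3, 8, 6, 5, 2, 7, 10, 11).
Powers repeat with period 10 on this cycle, and 116 mod 10 = 6, so s^116(11) = s^6(11).
Advancing 6 steps from 11: 11 → 1 → 4 → 3 → 8 → 6 → 5.

5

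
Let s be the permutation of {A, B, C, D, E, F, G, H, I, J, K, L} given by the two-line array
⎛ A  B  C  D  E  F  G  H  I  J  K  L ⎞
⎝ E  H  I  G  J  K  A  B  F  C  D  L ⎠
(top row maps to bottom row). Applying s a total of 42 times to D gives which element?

I

Tracing D → G → … returns to D after 9 steps, so D lies in a 9-cycle (A E J C I F K D G).
Powers repeat with period 9 on this cycle, and 42 mod 9 = 6, so s^42(D) = s^6(D).
Stepping 6 places around the cycle: D → G → A → E → J → C → I.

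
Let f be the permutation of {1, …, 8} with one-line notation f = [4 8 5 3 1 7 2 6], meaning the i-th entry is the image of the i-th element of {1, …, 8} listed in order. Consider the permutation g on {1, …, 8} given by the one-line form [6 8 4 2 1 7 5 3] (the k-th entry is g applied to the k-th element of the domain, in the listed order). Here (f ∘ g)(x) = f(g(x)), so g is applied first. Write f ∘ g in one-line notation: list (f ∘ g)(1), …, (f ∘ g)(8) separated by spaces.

For each element, apply g then f: 1 → 6 → 7; 2 → 8 → 6; 3 → 4 → 3; 4 → 2 → 8; 5 → 1 → 4; 6 → 7 → 2; 7 → 5 → 1; 8 → 3 → 5.
Collecting the images, f ∘ g = [7 6 3 8 4 2 1 5].

7 6 3 8 4 2 1 5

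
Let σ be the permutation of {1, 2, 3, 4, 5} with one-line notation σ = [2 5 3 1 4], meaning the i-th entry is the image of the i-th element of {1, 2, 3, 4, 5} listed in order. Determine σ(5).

5 is element number 5 of the domain, and entry number 5 of the one-line form is 4, so σ(5) = 4.

4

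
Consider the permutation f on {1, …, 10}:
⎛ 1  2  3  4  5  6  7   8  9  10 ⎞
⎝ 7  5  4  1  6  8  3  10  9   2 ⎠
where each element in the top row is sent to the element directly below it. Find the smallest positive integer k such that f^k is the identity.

20

The disjoint-cycle form of f has cycle lengths 5, 4, 1.
Since disjoint cycles commute, ord(f) = lcm(5, 4) = 20.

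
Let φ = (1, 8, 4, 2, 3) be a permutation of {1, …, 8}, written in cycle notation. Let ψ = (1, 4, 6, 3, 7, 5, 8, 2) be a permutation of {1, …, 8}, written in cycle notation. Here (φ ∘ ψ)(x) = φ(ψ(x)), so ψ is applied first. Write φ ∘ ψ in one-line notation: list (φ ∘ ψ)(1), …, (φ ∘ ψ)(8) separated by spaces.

2 8 7 6 4 1 5 3

Chase each element through ψ then φ: 1 → 4 → 2; 2 → 1 → 8; 3 → 7 → 7; 4 → 6 → 6; 5 → 8 → 4; 6 → 3 → 1; 7 → 5 → 5; 8 → 2 → 3.
So φ ∘ ψ in one-line form is 2 8 7 6 4 1 5 3.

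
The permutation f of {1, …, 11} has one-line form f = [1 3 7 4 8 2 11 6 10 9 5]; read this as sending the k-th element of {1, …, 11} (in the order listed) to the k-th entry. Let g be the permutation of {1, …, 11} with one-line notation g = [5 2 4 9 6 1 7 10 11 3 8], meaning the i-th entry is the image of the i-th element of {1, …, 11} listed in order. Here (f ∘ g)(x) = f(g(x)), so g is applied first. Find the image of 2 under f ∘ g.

First apply g: g(2) = 2, then f(2) = 3. Thus (f ∘ g)(2) = 3.

3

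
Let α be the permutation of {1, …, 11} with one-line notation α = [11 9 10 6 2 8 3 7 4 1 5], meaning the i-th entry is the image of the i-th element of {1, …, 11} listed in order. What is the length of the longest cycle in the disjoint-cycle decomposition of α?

Decomposing into disjoint cycles gives (1, 11, 5, 2, 9, 4, 6, 8, 7, 3, 10); the longest has length 11.

11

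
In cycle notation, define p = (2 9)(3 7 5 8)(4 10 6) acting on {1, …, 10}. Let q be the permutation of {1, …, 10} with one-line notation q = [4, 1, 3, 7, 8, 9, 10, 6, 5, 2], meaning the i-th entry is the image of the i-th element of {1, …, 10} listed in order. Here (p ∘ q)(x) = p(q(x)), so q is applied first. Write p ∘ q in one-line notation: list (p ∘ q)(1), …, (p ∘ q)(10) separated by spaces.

(p ∘ q)(x) = p(q(x)). Computing each image: p(q(1)) = p(4) = 10, p(q(2)) = p(1) = 1, p(q(3)) = p(3) = 7, p(q(4)) = p(7) = 5, p(q(5)) = p(8) = 3, p(q(6)) = p(9) = 2, p(q(7)) = p(10) = 6, p(q(8)) = p(6) = 4, p(q(9)) = p(5) = 8, p(q(10)) = p(2) = 9.
Hence p ∘ q = [10 1 7 5 3 2 6 4 8 9].

10 1 7 5 3 2 6 4 8 9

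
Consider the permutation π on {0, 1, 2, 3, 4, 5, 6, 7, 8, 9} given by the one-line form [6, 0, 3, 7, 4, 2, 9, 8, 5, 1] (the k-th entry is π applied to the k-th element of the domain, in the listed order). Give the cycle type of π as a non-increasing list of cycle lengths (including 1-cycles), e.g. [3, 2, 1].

The disjoint cycles are (0, 6, 9, 1)(2, 3, 7, 8, 5)(4), with lengths 5, 4, 1 in non-increasing order.

[5, 4, 1]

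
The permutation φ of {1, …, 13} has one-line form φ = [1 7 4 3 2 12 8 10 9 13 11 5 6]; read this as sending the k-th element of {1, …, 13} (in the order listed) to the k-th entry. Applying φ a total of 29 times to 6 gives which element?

Tracing 6 → 12 → … returns to 6 after 8 steps, so 6 lies in an 8-cycle (2, 7, 8, 10, 13, 6, 12, 5).
Powers repeat with period 8 on this cycle, and 29 mod 8 = 5, so φ^29(6) = φ^5(6).
Stepping 5 places around the cycle: 6 → 12 → 5 → 2 → 7 → 8.

8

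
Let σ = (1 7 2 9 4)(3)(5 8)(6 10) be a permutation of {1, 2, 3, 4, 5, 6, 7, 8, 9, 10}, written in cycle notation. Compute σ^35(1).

1 lies in the 5-cycle (1 7 2 9 4).
Powers repeat with period 5 on this cycle, and 35 mod 5 = 0, so σ^35(1) = σ^0(1).
So σ^35(1) = 1.

1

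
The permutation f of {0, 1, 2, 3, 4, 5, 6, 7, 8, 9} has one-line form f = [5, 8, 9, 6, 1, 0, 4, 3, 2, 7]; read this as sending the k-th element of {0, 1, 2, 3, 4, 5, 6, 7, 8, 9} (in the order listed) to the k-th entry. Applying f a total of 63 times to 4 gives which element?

Tracing 4 → 1 → … returns to 4 after 8 steps, so 4 lies in an 8-cycle (1 8 2 9 7 3 6 4).
Powers repeat with period 8 on this cycle, and 63 mod 8 = 7, so f^63(4) = f^7(4).
Stepping 7 places around the cycle: 4 → 1 → 8 → 2 → 9 → 7 → 3 → 6.

6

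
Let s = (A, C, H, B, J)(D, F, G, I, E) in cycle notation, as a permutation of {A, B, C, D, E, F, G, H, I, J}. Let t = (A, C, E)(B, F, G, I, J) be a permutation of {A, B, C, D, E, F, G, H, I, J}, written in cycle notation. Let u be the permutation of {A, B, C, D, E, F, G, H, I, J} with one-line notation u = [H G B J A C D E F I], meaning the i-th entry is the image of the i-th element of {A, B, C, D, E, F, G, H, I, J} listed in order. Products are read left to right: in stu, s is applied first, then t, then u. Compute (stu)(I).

H

Apply the permutations in order: s(I) = E, then t(E) = A, then u(A) = H. So (stu)(I) = H.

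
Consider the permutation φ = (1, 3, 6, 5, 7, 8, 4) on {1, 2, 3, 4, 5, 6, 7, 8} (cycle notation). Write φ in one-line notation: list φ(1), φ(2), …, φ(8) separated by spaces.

3 2 6 1 7 5 8 4

Image by image: 1→3, 2→2, 3→6, 4→1, 5→7, 6→5, 7→8, 8→4.
Listing these in domain order gives 3 2 6 1 7 5 8 4.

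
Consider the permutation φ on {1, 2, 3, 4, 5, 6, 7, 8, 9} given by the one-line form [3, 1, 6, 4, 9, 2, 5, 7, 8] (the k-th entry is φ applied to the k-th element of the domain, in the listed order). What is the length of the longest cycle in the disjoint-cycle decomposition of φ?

4

Decomposing into disjoint cycles gives (1, 3, 6, 2)(5, 9, 8, 7); the longest has length 4.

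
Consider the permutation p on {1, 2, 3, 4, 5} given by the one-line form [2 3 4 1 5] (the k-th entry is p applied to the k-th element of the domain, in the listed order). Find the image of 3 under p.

3 is element number 3 of the domain, and entry number 3 of the one-line form is 4, so p(3) = 4.

4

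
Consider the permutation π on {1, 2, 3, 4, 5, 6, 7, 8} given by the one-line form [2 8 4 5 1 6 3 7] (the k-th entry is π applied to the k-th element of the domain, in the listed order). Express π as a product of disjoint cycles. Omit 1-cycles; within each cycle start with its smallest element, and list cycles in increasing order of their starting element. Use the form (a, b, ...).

Start at 1 and follow images: 1 → 2 → 8 → 7 → 3 → 4 → 5 → 1, giving the cycle (1, 2, 8, 7, 3, 4, 5).
Repeating from the next unused element and collecting all non-trivial cycles gives (1, 2, 8, 7, 3, 4, 5).

(1, 2, 8, 7, 3, 4, 5)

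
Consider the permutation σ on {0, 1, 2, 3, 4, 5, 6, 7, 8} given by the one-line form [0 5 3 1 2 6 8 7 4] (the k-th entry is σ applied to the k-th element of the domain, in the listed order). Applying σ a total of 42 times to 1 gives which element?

1

Tracing 1 → 5 → … returns to 1 after 7 steps, so 1 lies in a 7-cycle (1 5 6 8 4 2 3).
Powers repeat with period 7 on this cycle, and 42 mod 7 = 0, so σ^42(1) = σ^0(1).
So σ^42(1) = 1.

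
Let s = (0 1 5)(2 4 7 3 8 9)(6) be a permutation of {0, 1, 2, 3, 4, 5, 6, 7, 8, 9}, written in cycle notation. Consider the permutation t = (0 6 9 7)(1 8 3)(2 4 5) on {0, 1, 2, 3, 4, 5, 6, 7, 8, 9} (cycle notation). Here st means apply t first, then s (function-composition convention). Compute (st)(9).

3

t(9) = 7, then s(7) = 3; composing gives (st)(9) = 3.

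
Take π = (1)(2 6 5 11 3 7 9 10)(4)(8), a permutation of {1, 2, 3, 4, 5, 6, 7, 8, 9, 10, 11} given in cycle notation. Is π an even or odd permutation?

odd

The cycle lengths are 8, 1, 1, 1.
A cycle of length ℓ contributes ℓ−1 transpositions, so π is a product of 7 transpositions — odd.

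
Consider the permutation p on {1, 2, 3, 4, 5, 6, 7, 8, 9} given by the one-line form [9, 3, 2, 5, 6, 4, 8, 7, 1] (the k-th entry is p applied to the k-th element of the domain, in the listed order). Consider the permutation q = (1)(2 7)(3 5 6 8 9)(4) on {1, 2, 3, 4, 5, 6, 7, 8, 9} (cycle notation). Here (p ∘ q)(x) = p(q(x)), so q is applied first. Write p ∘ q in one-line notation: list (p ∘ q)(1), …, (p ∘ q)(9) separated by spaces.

For each element, apply q then p: 1 → 1 → 9; 2 → 7 → 8; 3 → 5 → 6; 4 → 4 → 5; 5 → 6 → 4; 6 → 8 → 7; 7 → 2 → 3; 8 → 9 → 1; 9 → 3 → 2.
So p ∘ q in one-line form is 9 8 6 5 4 7 3 1 2.

9 8 6 5 4 7 3 1 2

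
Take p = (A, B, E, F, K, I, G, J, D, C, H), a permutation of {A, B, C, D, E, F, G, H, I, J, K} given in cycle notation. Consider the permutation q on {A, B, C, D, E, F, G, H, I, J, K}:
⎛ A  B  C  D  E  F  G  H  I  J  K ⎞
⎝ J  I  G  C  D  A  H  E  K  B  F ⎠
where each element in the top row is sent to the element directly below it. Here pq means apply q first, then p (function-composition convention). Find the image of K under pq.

q(K) = F, then p(F) = K; composing gives (pq)(K) = K.

K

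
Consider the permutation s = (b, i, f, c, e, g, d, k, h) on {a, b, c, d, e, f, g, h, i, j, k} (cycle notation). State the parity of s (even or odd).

The cycle lengths are 9, 1, 1.
A cycle is odd iff its length is even; s has 0 even-length cycles, so sgn(s) = (−1)^0 and s is even.

even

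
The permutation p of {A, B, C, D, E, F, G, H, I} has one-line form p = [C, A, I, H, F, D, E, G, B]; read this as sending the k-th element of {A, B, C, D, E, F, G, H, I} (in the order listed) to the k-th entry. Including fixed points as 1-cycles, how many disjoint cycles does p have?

2

The cycle decomposition is (A, C, I, B)(D, H, G, E, F), which has 2 cycles (counting 1-cycles).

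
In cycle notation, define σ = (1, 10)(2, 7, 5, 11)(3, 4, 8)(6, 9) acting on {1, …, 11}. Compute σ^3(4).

4 lies in the 3-cycle (3, 4, 8).
Powers repeat with period 3 on this cycle, and 3 mod 3 = 0, so σ^3(4) = σ^0(4).
So σ^3(4) = 4.

4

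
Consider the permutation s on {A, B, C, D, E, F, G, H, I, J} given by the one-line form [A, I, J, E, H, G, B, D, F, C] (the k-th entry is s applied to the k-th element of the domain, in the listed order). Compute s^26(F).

B

Tracing F → G → … returns to F after 4 steps, so F lies in a 4-cycle (B I F G).
On a 4-cycle, s^4 is the identity, so s^26 = s^2 there (26 ≡ 2 mod 4).
Advancing 2 steps from F: F → G → B.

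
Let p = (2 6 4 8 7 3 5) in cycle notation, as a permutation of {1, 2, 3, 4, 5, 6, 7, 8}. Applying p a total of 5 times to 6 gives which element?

6 lies in the 7-cycle (2 6 4 8 7 3 5).
Stepping 5 places around the cycle: 6 → 4 → 8 → 7 → 3 → 5.

5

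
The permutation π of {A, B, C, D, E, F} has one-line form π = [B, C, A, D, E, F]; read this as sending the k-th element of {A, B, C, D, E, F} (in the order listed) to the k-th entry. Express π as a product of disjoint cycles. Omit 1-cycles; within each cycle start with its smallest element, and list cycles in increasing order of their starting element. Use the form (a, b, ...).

(A, B, C)

From A: A → B → C → A, closing the cycle (A, B, C).
Repeating from the next unused element and collecting all non-trivial cycles gives (A, B, C).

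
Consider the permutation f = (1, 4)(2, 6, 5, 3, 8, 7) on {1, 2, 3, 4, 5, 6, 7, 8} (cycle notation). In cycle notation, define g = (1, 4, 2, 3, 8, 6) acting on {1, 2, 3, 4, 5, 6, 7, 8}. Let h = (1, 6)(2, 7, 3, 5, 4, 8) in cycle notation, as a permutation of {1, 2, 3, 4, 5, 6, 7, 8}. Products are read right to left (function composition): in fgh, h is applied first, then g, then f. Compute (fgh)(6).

Chase 6: h(6) = 1; g(1) = 4; f(4) = 1. Hence (fgh)(6) = 1.

1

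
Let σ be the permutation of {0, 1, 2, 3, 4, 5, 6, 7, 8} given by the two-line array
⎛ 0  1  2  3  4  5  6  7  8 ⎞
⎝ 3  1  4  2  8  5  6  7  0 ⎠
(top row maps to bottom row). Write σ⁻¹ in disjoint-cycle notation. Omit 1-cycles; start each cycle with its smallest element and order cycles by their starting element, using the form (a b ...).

(0 8 4 2 3)

First write σ in disjoint cycles: (0 3 2 4 8).
The inverse reverses every cycle; in canonical form, σ⁻¹ = (0 8 4 2 3).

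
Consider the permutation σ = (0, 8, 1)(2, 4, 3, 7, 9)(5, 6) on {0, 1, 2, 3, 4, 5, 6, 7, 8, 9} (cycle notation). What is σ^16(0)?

0 lies in the 3-cycle (0, 8, 1).
Since the cycle has length 3, σ^16 acts on it the same as σ^1 (16 mod 3 = 1).
Stepping 1 place around the cycle: 0 → 8.

8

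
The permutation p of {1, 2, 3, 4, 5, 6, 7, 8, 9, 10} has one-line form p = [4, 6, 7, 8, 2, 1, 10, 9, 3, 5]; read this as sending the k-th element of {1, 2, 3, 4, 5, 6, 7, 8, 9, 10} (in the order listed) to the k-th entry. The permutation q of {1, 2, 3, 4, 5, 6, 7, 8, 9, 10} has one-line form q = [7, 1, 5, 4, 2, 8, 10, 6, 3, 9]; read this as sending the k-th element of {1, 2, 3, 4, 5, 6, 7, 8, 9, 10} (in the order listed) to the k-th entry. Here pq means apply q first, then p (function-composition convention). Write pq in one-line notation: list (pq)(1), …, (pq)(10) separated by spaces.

Chase each element through q then p: 1 → 7 → 10; 2 → 1 → 4; 3 → 5 → 2; 4 → 4 → 8; 5 → 2 → 6; 6 → 8 → 9; 7 → 10 → 5; 8 → 6 → 1; 9 → 3 → 7; 10 → 9 → 3.
So pq in one-line form is 10 4 2 8 6 9 5 1 7 3.

10 4 2 8 6 9 5 1 7 3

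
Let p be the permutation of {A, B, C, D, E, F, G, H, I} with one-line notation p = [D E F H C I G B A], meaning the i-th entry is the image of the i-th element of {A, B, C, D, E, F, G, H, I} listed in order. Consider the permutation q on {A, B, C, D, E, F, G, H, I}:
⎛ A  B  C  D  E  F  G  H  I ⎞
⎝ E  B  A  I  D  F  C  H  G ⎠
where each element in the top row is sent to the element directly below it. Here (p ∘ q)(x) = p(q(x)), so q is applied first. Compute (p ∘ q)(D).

First apply q: q(D) = I, then p(I) = A. Thus (p ∘ q)(D) = A.

A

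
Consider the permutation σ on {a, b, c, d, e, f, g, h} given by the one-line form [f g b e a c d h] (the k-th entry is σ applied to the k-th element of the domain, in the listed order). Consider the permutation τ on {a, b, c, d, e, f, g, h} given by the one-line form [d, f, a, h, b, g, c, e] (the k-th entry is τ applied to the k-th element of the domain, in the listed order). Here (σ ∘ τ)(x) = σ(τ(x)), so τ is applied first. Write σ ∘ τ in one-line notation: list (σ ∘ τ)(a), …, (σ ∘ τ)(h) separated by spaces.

(σ ∘ τ)(x) = σ(τ(x)). Computing each image: σ(τ(a)) = σ(d) = e, σ(τ(b)) = σ(f) = c, σ(τ(c)) = σ(a) = f, σ(τ(d)) = σ(h) = h, σ(τ(e)) = σ(b) = g, σ(τ(f)) = σ(g) = d, σ(τ(g)) = σ(c) = b, σ(τ(h)) = σ(e) = a.
Hence σ ∘ τ = [e c f h g d b a].

e c f h g d b a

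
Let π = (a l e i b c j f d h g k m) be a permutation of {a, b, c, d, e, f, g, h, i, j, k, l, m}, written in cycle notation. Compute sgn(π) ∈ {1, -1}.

1

The cycle lengths are 13.
A cycle of length ℓ contributes ℓ−1 transpositions, so π is a product of 12 transpositions — even.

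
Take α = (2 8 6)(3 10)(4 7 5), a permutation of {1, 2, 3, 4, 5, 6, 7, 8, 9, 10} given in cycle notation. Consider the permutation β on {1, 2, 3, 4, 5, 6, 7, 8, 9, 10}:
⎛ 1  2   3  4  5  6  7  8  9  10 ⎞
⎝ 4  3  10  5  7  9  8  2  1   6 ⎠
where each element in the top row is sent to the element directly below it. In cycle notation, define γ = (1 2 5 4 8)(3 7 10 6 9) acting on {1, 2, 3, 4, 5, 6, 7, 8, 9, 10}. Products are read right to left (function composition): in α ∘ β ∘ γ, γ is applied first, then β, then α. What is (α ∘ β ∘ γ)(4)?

(α ∘ β ∘ γ)(4) = α(β(γ(4))). γ(4) = 8, then β(8) = 2, then α(2) = 8, so the result is 8.

8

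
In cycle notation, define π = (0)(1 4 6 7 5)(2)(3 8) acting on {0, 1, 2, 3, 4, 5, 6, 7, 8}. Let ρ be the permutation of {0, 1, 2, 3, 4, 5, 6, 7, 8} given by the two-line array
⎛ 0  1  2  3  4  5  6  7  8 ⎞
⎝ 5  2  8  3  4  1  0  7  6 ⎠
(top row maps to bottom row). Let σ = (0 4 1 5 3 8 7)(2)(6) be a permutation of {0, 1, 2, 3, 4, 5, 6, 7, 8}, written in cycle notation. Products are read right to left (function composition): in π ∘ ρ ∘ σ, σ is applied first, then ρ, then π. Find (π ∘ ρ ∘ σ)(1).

4

(π ∘ ρ ∘ σ)(1) = π(ρ(σ(1))). σ(1) = 5, then ρ(5) = 1, then π(1) = 4, so the result is 4.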